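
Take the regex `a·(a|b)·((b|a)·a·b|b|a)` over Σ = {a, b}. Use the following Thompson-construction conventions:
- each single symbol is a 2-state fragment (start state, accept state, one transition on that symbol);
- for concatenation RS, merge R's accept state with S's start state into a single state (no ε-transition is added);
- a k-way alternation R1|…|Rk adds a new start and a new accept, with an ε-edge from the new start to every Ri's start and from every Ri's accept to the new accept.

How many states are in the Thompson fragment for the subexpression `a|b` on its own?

Fragment for `a|b`:
Each of the 2 symbol leaves contributes a 2-state fragment.
  a|b = 6 states

6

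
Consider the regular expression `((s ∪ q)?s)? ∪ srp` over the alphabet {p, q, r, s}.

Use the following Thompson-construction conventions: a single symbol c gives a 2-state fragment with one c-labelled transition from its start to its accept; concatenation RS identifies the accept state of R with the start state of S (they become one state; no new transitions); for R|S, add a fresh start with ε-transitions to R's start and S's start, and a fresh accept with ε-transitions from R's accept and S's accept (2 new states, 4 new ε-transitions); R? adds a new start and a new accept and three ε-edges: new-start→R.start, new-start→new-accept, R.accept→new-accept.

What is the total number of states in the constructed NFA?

17

By structural recursion:
Each of the 6 symbol leaves contributes a 2-state fragment.
  s ∪ q — 6 states
  (s ∪ q)? — 8 states
  (s ∪ q)?s — 9 states
  ((s ∪ q)?s)? — 11 states
  srp — 4 states
  ((s ∪ q)?s)? ∪ srp — 17 states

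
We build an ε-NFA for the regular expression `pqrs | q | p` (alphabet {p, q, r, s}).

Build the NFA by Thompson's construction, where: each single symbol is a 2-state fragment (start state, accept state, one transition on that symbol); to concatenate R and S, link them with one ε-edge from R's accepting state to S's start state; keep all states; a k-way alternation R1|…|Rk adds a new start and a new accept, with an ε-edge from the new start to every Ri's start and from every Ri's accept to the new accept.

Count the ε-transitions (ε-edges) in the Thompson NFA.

9

By structural recursion:
Each of the 6 symbol leaves contributes 0 ε-transitions.
  pqrs : 3 ε-transitions
  pqrs | q | p : 9 ε-transitions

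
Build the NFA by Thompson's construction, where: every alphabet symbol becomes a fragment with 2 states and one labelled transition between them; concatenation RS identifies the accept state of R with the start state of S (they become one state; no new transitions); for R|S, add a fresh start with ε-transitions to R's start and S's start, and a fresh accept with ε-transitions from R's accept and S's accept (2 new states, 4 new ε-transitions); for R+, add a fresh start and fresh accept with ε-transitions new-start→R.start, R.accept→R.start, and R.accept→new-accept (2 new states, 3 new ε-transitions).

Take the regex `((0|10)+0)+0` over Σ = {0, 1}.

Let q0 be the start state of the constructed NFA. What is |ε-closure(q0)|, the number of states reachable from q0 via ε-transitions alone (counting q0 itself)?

Let C(F) = |ε-closure(F.start)| within fragment F, and note whether F accepts ε. Symbol fragments have C = 1 and do not accept ε. Then:
  10 → same as the first factor's closure: |ε-closure| = 1
  0|10 → |ε-closure| = 1 + 1 + 1 = 3 (the new accept is not ε-reachable since no branch accepts ε)
  (0|10)+ → new start ε-reaches only the body's start; the new accept needs a symbol first: |ε-closure| = 1 + 3 = 4
  (0|10)+0 → same as the first factor's closure: |ε-closure| = 4
  ((0|10)+0)+ → new start ε-reaches only the body's start; the new accept needs a symbol first: |ε-closure| = 1 + 4 = 5
  ((0|10)+0)+0 → |ε-closure| equals the left operand's closure size = 5 (its accept is not ε-reachable, so the closure stops there)

5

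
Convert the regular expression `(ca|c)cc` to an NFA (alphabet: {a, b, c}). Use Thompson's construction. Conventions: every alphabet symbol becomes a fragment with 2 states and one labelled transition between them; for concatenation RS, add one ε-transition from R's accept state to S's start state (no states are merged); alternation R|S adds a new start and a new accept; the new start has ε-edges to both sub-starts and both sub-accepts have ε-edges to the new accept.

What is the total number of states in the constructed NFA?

12

Bottom-up over the parse tree:
Each of the 5 symbol leaves contributes a 2-state fragment.
  ca — 4 states
  ca|c — 8 states
  (ca|c)cc — 12 states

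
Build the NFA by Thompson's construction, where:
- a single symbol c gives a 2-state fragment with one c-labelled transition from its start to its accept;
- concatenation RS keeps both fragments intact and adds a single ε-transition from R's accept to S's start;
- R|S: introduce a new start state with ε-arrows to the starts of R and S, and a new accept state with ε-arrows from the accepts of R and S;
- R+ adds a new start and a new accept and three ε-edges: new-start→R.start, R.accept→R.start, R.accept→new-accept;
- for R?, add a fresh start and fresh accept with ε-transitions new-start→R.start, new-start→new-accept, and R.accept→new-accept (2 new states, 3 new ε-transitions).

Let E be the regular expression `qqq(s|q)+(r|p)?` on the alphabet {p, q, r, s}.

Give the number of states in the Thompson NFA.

Per subexpression:
Each of the 7 symbol leaves contributes a 2-state fragment.
  s|q — 6 states
  (s|q)+ — 8 states
  r|p — 6 states
  (r|p)? — 8 states
  qqq(s|q)+(r|p)? — 22 states

22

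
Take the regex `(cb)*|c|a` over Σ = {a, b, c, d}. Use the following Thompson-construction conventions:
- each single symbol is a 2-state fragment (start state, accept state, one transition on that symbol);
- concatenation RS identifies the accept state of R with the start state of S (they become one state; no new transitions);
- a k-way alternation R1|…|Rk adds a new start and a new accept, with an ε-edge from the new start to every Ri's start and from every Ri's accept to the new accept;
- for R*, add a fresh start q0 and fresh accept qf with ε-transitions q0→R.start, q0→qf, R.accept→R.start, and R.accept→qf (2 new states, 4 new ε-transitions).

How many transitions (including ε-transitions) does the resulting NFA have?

14

Recursing over subexpressions:
Each of the 4 symbol leaves contributes 1 transition (1 symbol, 0 ε).
  cb = 2 transitions (2 symbol, 0 ε)
  (cb)* = 6 transitions (2 symbol, 4 ε)
  (cb)*|c|a = 14 transitions (4 symbol, 10 ε)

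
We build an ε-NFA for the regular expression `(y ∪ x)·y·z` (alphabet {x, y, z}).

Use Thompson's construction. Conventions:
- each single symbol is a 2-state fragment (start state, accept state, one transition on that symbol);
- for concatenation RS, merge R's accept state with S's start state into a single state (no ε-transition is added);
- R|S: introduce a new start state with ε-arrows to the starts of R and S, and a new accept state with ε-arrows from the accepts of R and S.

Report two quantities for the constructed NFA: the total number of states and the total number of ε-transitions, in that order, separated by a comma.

Recursing over subexpressions:
Each of the 4 symbol leaves contributes 2 states and 0 ε-transitions.
  y ∪ x — 6 states, 4 ε-transitions
  (y ∪ x)·y·z — 8 states, 4 ε-transitions

8, 4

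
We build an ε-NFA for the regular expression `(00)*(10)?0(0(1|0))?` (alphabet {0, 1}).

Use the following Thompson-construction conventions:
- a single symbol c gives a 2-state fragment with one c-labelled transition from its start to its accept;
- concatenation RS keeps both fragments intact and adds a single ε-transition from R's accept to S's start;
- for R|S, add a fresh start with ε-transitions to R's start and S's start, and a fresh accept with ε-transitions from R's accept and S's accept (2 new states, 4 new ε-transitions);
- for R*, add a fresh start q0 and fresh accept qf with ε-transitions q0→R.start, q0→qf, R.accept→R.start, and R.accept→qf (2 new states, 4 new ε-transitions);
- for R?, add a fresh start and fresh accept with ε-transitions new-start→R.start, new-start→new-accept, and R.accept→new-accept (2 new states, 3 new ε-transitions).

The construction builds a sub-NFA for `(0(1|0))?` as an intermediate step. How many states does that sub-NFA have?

10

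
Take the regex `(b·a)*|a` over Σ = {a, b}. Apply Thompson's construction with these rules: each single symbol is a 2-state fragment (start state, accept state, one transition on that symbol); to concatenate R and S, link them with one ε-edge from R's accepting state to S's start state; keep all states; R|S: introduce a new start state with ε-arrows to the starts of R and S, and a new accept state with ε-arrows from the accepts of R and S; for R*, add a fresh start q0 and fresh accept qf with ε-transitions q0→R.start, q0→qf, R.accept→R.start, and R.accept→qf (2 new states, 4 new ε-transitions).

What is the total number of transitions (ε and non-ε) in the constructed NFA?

12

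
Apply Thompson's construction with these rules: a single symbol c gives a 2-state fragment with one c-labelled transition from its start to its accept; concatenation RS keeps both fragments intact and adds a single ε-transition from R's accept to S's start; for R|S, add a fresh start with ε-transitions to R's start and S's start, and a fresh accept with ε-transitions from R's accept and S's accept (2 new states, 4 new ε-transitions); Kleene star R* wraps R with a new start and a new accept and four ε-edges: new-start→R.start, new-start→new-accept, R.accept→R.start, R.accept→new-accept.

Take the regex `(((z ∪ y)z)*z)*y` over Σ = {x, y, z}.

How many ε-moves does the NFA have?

15

By structural recursion:
Each of the 5 symbol leaves contributes 0 ε-transitions.
  z ∪ y — 4 ε-transitions
  (z ∪ y)z — 5 ε-transitions
  ((z ∪ y)z)* — 9 ε-transitions
  ((z ∪ y)z)*z — 10 ε-transitions
  (((z ∪ y)z)*z)* — 14 ε-transitions
  (((z ∪ y)z)*z)*y — 15 ε-transitions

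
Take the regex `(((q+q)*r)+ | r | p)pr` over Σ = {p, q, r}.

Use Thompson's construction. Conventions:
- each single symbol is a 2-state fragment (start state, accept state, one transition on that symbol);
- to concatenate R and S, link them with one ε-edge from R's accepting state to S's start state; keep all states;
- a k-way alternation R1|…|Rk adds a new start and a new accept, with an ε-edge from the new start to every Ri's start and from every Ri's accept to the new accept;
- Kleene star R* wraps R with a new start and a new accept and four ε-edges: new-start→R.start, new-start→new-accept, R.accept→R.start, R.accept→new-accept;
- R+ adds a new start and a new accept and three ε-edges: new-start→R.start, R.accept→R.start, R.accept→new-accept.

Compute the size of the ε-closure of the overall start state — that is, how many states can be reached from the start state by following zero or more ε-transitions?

Let C(F) = |ε-closure(F.start)| within fragment F, and note whether F accepts ε. Symbol fragments have C = 1 and do not accept ε. Then:
  q+ — |ε-closure| = 1 + 1 = 2 (the body doesn't accept ε, so the new accept is not reached)
  q+q — same as the first factor's closure: |ε-closure| = 2
  (q+q)* — the star's fresh start ε-reaches both the body's start and the fresh accept: |ε-closure| = 2 + 2 = 4
  (q+q)*r — the left operand accepts ε, so the closure extends into the next operand (via the concat ε-link); |ε-closure| = 4 + 1 = 5
  ((q+q)*r)+ — new start ε-reaches only the body's start; the new accept needs a symbol first: |ε-closure| = 1 + 5 = 6
  ((q+q)*r)+ | r | p — new start ε-reaches every alternative's start; none of them accept ε, so the new accept is not reached: |ε-closure| = 1 + 6 + 1 + 1 = 9
  (((q+q)*r)+ | r | p)pr — same as the first factor's closure: |ε-closure| = 9

9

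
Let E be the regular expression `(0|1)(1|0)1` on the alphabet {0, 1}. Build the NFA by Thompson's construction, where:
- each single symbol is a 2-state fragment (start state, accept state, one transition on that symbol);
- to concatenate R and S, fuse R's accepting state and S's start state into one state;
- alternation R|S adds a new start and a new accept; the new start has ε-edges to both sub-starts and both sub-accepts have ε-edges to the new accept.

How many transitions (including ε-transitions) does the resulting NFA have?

By structural recursion:
Each of the 5 symbol leaves contributes 1 transition (1 symbol, 0 ε).
  0|1 : 6 transitions (2 symbol, 4 ε)
  1|0 : 6 transitions (2 symbol, 4 ε)
  (0|1)(1|0)1 : 13 transitions (5 symbol, 8 ε)

13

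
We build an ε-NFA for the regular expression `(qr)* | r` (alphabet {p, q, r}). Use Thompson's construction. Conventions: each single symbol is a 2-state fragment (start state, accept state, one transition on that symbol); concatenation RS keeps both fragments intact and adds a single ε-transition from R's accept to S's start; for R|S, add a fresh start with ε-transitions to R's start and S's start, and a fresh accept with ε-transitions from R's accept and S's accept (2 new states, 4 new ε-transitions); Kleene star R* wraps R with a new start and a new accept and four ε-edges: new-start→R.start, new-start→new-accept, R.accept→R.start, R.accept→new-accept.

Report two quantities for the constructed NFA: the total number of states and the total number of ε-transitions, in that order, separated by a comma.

Building bottom-up:
Each of the 3 symbol leaves contributes 2 states and 0 ε-transitions.
  qr — 4 states, 1 ε-transition
  (qr)* — 6 states, 5 ε-transitions
  (qr)* | r — 10 states, 9 ε-transitions

10, 9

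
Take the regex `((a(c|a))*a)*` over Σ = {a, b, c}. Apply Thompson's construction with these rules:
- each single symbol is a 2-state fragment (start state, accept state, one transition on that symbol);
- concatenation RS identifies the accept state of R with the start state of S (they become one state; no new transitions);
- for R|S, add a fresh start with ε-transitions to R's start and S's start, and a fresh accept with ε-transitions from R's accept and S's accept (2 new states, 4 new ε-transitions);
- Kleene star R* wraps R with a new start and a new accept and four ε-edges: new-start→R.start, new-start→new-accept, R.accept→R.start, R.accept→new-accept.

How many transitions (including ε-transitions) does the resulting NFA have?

16

Recursing over subexpressions:
Each of the 4 symbol leaves contributes 1 transition (1 symbol, 0 ε).
  c|a : 6 transitions (2 symbol, 4 ε)
  a(c|a) : 7 transitions (3 symbol, 4 ε)
  (a(c|a))* : 11 transitions (3 symbol, 8 ε)
  (a(c|a))*a : 12 transitions (4 symbol, 8 ε)
  ((a(c|a))*a)* : 16 transitions (4 symbol, 12 ε)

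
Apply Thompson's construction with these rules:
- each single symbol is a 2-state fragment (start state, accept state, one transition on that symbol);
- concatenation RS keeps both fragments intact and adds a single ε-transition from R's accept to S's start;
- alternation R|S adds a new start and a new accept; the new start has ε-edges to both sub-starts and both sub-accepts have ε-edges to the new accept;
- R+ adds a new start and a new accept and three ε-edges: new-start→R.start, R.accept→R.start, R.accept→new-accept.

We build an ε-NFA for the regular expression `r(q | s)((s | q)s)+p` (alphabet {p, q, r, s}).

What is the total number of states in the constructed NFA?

Bottom-up over the parse tree:
Each of the 7 symbol leaves contributes a 2-state fragment.
  q | s → 6 states
  s | q → 6 states
  (s | q)s → 8 states
  ((s | q)s)+ → 10 states
  r(q | s)((s | q)s)+p → 20 states

20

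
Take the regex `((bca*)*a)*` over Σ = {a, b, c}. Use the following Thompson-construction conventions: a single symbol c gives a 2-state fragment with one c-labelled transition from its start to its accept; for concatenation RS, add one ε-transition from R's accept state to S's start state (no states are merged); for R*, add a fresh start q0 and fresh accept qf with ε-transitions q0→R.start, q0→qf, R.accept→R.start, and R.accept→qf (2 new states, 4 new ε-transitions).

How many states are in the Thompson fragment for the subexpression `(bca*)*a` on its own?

12

Fragment for `(bca*)*a`:
Each of the 4 symbol leaves contributes a 2-state fragment.
  a* : 4 states
  bca* : 8 states
  (bca*)* : 10 states
  (bca*)*a : 12 states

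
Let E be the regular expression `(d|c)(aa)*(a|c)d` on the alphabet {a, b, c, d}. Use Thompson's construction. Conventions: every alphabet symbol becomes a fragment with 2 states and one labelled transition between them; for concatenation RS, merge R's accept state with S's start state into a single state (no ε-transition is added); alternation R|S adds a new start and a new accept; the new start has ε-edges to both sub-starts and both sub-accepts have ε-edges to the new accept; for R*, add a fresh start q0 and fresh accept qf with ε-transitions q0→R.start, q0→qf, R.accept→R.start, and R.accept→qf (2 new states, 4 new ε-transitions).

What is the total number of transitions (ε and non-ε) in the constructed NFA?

19

Per subexpression:
Each of the 7 symbol leaves contributes 1 transition (1 symbol, 0 ε).
  d|c = 6 transitions (2 symbol, 4 ε)
  aa = 2 transitions (2 symbol, 0 ε)
  (aa)* = 6 transitions (2 symbol, 4 ε)
  a|c = 6 transitions (2 symbol, 4 ε)
  (d|c)(aa)*(a|c)d = 19 transitions (7 symbol, 12 ε)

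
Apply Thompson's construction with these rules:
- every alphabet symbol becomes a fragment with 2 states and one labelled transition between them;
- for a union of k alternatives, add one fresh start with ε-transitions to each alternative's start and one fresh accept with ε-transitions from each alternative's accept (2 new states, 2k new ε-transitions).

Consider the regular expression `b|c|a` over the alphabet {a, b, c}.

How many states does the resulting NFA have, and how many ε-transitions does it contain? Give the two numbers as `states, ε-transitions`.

Per subexpression:
Each of the 3 symbol leaves contributes 2 states and 0 ε-transitions.
  b|c|a = 8 states, 6 ε-transitions

8, 6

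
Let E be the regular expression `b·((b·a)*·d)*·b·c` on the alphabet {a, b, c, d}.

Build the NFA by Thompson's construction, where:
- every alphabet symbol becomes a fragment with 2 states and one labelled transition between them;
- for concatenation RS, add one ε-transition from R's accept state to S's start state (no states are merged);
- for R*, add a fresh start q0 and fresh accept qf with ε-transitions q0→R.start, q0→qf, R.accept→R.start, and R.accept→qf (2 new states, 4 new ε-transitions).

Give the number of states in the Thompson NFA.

By structural recursion:
Each of the 6 symbol leaves contributes a 2-state fragment.
  b·a : 4 states
  (b·a)* : 6 states
  (b·a)*·d : 8 states
  ((b·a)*·d)* : 10 states
  b·((b·a)*·d)*·b·c : 16 states

16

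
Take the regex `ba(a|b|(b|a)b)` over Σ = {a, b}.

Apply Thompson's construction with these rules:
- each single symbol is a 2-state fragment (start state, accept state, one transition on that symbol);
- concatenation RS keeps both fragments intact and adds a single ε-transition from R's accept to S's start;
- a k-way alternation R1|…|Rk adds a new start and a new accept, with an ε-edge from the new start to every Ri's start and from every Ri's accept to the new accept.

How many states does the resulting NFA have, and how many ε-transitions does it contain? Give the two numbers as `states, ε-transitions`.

18, 13

Bottom-up over the parse tree:
Each of the 7 symbol leaves contributes 2 states and 0 ε-transitions.
  b|a : 6 states, 4 ε-transitions
  (b|a)b : 8 states, 5 ε-transitions
  a|b|(b|a)b : 14 states, 11 ε-transitions
  ba(a|b|(b|a)b) : 18 states, 13 ε-transitions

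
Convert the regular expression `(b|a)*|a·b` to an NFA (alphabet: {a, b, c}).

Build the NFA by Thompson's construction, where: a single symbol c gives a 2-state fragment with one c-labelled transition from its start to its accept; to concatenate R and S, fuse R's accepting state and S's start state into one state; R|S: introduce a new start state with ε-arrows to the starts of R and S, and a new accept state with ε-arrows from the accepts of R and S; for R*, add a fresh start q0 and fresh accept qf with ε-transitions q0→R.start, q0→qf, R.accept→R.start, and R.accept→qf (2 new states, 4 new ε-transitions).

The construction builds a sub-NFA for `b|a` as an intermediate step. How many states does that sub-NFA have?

Fragment for `b|a`:
Each of the 2 symbol leaves contributes a 2-state fragment.
  b|a — 6 states

6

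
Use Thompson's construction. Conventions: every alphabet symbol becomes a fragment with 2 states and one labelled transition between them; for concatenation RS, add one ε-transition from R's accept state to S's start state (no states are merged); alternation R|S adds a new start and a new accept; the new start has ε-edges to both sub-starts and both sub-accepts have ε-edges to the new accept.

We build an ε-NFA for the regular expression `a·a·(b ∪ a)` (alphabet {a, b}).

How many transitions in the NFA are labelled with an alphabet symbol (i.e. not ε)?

By structural recursion:
Each of the 4 symbol leaves contributes exactly 1 symbol transition.
  b ∪ a — 2 symbol transitions
  a·a·(b ∪ a) — 4 symbol transitions

4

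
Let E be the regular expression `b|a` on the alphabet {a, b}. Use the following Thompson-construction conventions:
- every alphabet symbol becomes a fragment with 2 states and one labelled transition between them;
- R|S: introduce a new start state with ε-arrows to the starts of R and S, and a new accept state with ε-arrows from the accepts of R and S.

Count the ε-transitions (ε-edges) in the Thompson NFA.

Per subexpression:
Each of the 2 symbol leaves contributes 0 ε-transitions.
  b|a — 4 ε-transitions

4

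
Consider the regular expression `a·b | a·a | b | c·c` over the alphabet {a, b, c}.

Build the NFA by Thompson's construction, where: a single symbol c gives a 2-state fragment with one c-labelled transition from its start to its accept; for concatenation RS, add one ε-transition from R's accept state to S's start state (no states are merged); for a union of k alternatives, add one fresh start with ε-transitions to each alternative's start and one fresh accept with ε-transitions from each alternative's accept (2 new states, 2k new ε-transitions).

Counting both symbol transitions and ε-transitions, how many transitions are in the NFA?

Bottom-up over the parse tree:
Each of the 7 symbol leaves contributes 1 transition (1 symbol, 0 ε).
  a·b — 3 transitions (2 symbol, 1 ε)
  a·a — 3 transitions (2 symbol, 1 ε)
  c·c — 3 transitions (2 symbol, 1 ε)
  a·b | a·a | b | c·c — 18 transitions (7 symbol, 11 ε)

18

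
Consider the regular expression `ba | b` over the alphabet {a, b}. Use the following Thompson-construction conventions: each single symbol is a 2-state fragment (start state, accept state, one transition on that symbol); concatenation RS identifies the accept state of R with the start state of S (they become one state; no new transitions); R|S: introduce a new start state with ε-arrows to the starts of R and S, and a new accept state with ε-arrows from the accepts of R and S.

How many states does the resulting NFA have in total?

7

Bottom-up over the parse tree:
Each of the 3 symbol leaves contributes a 2-state fragment.
  ba → 3 states
  ba | b → 7 states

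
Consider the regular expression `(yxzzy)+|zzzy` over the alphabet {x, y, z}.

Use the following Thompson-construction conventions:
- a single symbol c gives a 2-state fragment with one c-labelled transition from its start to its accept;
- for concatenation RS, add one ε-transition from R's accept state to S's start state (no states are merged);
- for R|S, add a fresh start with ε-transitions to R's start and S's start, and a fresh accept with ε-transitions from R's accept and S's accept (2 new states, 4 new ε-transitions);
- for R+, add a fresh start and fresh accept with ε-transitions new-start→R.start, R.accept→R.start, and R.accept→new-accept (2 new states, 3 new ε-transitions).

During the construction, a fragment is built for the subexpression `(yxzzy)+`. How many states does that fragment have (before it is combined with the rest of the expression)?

Fragment for `(yxzzy)+`:
Each of the 5 symbol leaves contributes a 2-state fragment.
  yxzzy — 10 states
  (yxzzy)+ — 12 states

12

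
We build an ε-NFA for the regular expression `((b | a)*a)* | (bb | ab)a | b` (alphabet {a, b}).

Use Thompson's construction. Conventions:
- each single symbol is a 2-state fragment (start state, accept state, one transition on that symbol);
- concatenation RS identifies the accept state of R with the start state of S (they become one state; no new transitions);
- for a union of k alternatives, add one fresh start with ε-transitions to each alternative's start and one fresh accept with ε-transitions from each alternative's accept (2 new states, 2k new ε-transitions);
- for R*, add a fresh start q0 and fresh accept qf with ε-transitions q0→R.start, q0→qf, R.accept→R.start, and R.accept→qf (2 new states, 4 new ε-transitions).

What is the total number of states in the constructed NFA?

Building bottom-up:
Each of the 9 symbol leaves contributes a 2-state fragment.
  b | a → 6 states
  (b | a)* → 8 states
  (b | a)*a → 9 states
  ((b | a)*a)* → 11 states
  bb → 3 states
  ab → 3 states
  bb | ab → 8 states
  (bb | ab)a → 9 states
  ((b | a)*a)* | (bb | ab)a | b → 24 states

24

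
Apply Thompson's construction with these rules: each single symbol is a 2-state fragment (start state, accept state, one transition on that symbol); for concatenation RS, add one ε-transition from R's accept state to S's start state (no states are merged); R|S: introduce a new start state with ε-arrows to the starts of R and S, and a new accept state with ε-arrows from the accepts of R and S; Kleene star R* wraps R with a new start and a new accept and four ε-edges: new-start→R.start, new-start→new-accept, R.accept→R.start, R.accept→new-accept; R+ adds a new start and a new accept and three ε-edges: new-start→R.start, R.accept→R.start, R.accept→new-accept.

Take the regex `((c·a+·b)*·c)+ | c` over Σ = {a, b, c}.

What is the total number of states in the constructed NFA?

By structural recursion:
Each of the 5 symbol leaves contributes a 2-state fragment.
  a+ = 4 states
  c·a+·b = 8 states
  (c·a+·b)* = 10 states
  (c·a+·b)*·c = 12 states
  ((c·a+·b)*·c)+ = 14 states
  ((c·a+·b)*·c)+ | c = 18 states

18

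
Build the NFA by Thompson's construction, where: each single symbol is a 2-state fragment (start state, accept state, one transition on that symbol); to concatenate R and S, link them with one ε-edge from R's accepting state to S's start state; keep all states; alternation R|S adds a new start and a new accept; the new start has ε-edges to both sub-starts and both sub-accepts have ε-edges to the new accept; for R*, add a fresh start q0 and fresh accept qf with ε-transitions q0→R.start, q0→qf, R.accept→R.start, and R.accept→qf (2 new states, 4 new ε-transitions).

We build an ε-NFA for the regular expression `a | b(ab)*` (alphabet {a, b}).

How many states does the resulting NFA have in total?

12

Per subexpression:
Each of the 4 symbol leaves contributes a 2-state fragment.
  ab — 4 states
  (ab)* — 6 states
  b(ab)* — 8 states
  a | b(ab)* — 12 states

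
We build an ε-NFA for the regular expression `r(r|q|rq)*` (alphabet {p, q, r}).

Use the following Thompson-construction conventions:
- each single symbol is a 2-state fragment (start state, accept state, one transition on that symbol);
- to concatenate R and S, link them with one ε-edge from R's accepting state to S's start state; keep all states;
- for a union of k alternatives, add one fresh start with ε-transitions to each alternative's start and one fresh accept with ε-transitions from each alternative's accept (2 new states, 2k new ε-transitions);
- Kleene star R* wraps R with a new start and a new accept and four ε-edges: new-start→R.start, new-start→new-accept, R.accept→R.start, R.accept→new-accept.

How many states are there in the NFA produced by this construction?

14

Bottom-up over the parse tree:
Each of the 5 symbol leaves contributes a 2-state fragment.
  rq → 4 states
  r|q|rq → 10 states
  (r|q|rq)* → 12 states
  r(r|q|rq)* → 14 states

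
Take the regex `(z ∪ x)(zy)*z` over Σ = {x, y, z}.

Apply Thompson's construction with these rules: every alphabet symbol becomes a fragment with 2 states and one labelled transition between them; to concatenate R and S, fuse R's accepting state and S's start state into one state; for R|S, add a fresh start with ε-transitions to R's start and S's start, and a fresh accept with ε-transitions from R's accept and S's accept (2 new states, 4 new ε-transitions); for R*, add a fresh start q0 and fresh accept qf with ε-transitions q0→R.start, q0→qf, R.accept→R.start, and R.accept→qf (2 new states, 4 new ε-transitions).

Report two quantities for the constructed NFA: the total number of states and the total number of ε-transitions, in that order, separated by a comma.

Per subexpression:
Each of the 5 symbol leaves contributes 2 states and 0 ε-transitions.
  z ∪ x → 6 states, 4 ε-transitions
  zy → 3 states, 0 ε-transitions
  (zy)* → 5 states, 4 ε-transitions
  (z ∪ x)(zy)*z → 11 states, 8 ε-transitions

11, 8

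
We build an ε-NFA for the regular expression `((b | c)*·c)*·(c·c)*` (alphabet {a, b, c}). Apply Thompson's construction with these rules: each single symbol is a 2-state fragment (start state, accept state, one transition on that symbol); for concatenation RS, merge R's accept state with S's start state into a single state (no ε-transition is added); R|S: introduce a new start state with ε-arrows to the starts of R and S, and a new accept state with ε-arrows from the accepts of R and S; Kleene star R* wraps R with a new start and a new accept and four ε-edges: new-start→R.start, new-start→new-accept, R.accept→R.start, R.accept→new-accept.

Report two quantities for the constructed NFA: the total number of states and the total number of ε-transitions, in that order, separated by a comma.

Recursing over subexpressions:
Each of the 5 symbol leaves contributes 2 states and 0 ε-transitions.
  b | c : 6 states, 4 ε-transitions
  (b | c)* : 8 states, 8 ε-transitions
  (b | c)*·c : 9 states, 8 ε-transitions
  ((b | c)*·c)* : 11 states, 12 ε-transitions
  c·c : 3 states, 0 ε-transitions
  (c·c)* : 5 states, 4 ε-transitions
  ((b | c)*·c)*·(c·c)* : 15 states, 16 ε-transitions

15, 16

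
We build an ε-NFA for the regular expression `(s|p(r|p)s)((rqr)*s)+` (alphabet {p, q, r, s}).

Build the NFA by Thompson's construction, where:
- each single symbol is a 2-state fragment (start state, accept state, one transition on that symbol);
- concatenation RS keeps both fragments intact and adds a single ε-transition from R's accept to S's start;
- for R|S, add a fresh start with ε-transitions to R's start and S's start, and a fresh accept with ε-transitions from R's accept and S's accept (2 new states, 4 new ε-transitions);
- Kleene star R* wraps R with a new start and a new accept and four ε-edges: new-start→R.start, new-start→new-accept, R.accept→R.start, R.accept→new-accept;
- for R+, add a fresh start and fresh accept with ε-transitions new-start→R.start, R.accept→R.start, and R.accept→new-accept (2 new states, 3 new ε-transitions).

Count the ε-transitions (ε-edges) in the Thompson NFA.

Bottom-up over the parse tree:
Each of the 9 symbol leaves contributes 0 ε-transitions.
  r|p → 4 ε-transitions
  p(r|p)s → 6 ε-transitions
  s|p(r|p)s → 10 ε-transitions
  rqr → 2 ε-transitions
  (rqr)* → 6 ε-transitions
  (rqr)*s → 7 ε-transitions
  ((rqr)*s)+ → 10 ε-transitions
  (s|p(r|p)s)((rqr)*s)+ → 21 ε-transitions

21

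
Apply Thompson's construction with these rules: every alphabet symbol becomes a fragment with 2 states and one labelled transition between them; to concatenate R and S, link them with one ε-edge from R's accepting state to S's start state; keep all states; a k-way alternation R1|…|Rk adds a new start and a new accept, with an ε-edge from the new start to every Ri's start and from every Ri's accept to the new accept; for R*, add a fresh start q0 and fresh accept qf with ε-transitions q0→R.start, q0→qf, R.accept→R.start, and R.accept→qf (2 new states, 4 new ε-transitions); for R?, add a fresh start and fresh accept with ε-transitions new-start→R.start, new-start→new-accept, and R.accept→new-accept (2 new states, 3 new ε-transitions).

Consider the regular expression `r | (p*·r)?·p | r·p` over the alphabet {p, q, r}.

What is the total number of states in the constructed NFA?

Recursing over subexpressions:
Each of the 6 symbol leaves contributes a 2-state fragment.
  p* = 4 states
  p*·r = 6 states
  (p*·r)? = 8 states
  (p*·r)?·p = 10 states
  r·p = 4 states
  r | (p*·r)?·p | r·p = 18 states

18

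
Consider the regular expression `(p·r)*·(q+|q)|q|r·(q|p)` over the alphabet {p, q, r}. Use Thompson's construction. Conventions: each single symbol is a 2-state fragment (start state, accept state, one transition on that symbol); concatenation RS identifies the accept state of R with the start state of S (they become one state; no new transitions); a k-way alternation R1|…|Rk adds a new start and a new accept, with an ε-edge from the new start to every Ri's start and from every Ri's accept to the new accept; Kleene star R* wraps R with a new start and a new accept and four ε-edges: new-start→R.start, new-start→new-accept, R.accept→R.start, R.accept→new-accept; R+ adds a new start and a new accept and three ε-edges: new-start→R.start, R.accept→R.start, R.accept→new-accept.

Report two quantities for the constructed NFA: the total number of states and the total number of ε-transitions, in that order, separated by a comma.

Bottom-up over the parse tree:
Each of the 8 symbol leaves contributes 2 states and 0 ε-transitions.
  p·r = 3 states, 0 ε-transitions
  (p·r)* = 5 states, 4 ε-transitions
  q+ = 4 states, 3 ε-transitions
  q+|q = 8 states, 7 ε-transitions
  (p·r)*·(q+|q) = 12 states, 11 ε-transitions
  q|p = 6 states, 4 ε-transitions
  r·(q|p) = 7 states, 4 ε-transitions
  (p·r)*·(q+|q)|q|r·(q|p) = 23 states, 21 ε-transitions

23, 21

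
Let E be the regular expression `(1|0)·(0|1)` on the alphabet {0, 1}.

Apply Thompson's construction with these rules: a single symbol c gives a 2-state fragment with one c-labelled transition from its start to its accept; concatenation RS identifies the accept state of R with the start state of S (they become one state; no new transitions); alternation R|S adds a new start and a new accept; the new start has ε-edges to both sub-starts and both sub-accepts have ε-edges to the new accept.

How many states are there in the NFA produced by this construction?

11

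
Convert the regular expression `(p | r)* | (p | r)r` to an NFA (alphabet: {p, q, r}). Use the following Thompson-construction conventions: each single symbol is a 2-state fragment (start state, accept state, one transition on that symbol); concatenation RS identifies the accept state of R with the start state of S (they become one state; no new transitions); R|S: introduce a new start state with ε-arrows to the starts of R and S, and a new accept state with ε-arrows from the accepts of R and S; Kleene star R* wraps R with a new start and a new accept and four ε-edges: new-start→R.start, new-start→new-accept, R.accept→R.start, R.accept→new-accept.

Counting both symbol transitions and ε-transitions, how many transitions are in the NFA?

Per subexpression:
Each of the 5 symbol leaves contributes 1 transition (1 symbol, 0 ε).
  p | r → 6 transitions (2 symbol, 4 ε)
  (p | r)* → 10 transitions (2 symbol, 8 ε)
  p | r → 6 transitions (2 symbol, 4 ε)
  (p | r)r → 7 transitions (3 symbol, 4 ε)
  (p | r)* | (p | r)r → 21 transitions (5 symbol, 16 ε)

21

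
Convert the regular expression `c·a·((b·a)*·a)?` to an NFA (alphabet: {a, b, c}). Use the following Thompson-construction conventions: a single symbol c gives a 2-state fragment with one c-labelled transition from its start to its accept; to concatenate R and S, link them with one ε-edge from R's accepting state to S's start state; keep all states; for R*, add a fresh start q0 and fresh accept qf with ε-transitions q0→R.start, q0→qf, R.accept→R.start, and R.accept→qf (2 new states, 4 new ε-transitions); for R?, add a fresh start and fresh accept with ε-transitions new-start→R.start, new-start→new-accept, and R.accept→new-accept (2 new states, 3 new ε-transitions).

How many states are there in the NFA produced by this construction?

Bottom-up over the parse tree:
Each of the 5 symbol leaves contributes a 2-state fragment.
  b·a = 4 states
  (b·a)* = 6 states
  (b·a)*·a = 8 states
  ((b·a)*·a)? = 10 states
  c·a·((b·a)*·a)? = 14 states

14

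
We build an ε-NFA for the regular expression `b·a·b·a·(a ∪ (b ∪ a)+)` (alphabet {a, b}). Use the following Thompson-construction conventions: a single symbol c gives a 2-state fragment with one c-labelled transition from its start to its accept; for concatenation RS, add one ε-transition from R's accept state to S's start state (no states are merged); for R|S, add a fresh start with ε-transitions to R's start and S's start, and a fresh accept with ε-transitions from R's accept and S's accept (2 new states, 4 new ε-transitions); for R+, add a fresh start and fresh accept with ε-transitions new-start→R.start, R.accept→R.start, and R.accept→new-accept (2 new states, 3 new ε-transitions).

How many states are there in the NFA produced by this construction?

Bottom-up over the parse tree:
Each of the 7 symbol leaves contributes a 2-state fragment.
  b ∪ a → 6 states
  (b ∪ a)+ → 8 states
  a ∪ (b ∪ a)+ → 12 states
  b·a·b·a·(a ∪ (b ∪ a)+) → 20 states

20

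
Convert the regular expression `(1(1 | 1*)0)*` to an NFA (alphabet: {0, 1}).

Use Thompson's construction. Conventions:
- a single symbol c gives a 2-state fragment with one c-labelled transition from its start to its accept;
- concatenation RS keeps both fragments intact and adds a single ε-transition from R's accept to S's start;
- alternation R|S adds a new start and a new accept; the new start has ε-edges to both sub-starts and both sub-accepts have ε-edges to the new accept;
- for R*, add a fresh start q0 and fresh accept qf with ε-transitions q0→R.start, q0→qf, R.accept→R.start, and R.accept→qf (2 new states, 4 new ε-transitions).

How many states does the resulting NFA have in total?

14

Per subexpression:
Each of the 4 symbol leaves contributes a 2-state fragment.
  1* — 4 states
  1 | 1* — 8 states
  1(1 | 1*)0 — 12 states
  (1(1 | 1*)0)* — 14 states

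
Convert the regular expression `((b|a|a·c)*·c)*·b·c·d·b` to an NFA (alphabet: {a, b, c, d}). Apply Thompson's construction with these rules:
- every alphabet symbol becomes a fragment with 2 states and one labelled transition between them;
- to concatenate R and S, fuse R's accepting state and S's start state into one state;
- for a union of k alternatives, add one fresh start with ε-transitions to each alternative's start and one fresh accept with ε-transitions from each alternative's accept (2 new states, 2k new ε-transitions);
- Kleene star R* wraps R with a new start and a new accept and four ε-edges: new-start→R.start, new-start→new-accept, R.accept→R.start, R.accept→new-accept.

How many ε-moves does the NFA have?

14

Bottom-up over the parse tree:
Each of the 9 symbol leaves contributes 0 ε-transitions.
  a·c → 0 ε-transitions
  b|a|a·c → 6 ε-transitions
  (b|a|a·c)* → 10 ε-transitions
  (b|a|a·c)*·c → 10 ε-transitions
  ((b|a|a·c)*·c)* → 14 ε-transitions
  ((b|a|a·c)*·c)*·b·c·d·b → 14 ε-transitions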